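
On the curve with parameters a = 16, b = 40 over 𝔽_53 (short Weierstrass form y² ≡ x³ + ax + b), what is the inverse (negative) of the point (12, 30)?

(12, 23)

-(12, 30) = (12, -30 mod 53) = (12, 23).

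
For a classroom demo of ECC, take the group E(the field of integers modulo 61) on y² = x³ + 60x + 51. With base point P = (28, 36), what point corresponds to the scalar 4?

Double-and-add on 4 = (100)₂. Start with P = (28, 36) for the leading 1-bit.
double: tangent at (28, 36): λ = (3·28² + 60)/(2·36) ≡ 33/11. 11⁻¹ ≡ 50 (mod 61), so λ ≡ 33·50 ≡ 3.
  x = λ² - 28 - 28 = 9 - 56 ≡ 14; y = λ·(28 - 14) - 36 ≡ 6. → (14, 6)
double: tangent at (14, 6): λ = (3·14² + 60)/(2·6) ≡ 38/12. 12⁻¹ ≡ 56 (mod 61), so λ ≡ 38·56 ≡ 54.
  x = λ² - 14 - 14 = 2916 - 28 ≡ 21; y = λ·(14 - 21) - 6 ≡ 43. → (21, 43)

(21, 43)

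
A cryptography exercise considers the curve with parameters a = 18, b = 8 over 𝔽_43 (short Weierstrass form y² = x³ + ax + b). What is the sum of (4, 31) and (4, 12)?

The two points share x = 4 and their y-coordinates satisfy 31 + 12 ≡ 0 (mod 43), so they are inverses. Their sum is O.

O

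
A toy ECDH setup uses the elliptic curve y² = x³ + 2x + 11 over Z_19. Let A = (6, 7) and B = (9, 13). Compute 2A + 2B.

(9, 6)

First 2A:
Repeated addition: build up to 2A.
2A: tangent at (6, 7): λ = (3·6² + 2)/(2·7) ≡ 15/14. 14⁻¹ ≡ 15 (mod 19) since 14·15 = 210 ≡ 1, so λ ≡ 15·15 ≡ 16.
  x = λ² - 6 - 6 = 256 - 12 ≡ 16; y = λ·(6 - 16) - 7 ≡ 4. → (16, 4)
2A = (16, 4).
Next 2B:
Repeated addition: build up to 2B.
2B: tangent at (9, 13): λ = (3·9² + 2)/(2·13) ≡ 17/7. 7⁻¹ ≡ 11 (mod 19), so λ ≡ 17·11 ≡ 16.
  x = λ² - 9 - 9 = 256 - 18 ≡ 10; y = λ·(9 - 10) - 13 ≡ 9. → (10, 9)
2B = (10, 9).
Finally 2A + 2B:
(16, 4) + (10, 9). λ = (9 - 4)/(10 - 16) ≡ 5/13 mod 19. 13⁻¹ ≡ 3 (mod 19), so λ ≡ 15.
  x = λ² - 16 - 10 = 225 - 26 ≡ 9; y = λ·(16 - 9) - 4 ≡ 6. → (9, 6)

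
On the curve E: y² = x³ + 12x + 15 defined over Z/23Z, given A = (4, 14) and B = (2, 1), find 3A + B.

First 3A:
Repeated addition: build up to 3A.
2A: tangent at (4, 14): λ = (3·4² + 12)/(2·14) ≡ 14/5. 5⁻¹ ≡ 14 (mod 23), so λ ≡ 14·14 ≡ 12.
  x = λ² - 4 - 4 = 144 - 8 ≡ 21; y = λ·(4 - 21) - 14 ≡ 12. → (21, 12)
3A: (21, 12) + (4, 14). λ = (14 - 12)/(4 - 21) ≡ 2/6 mod 23. 6⁻¹ ≡ 4 (mod 23) since 6·4 = 24 ≡ 1, so λ ≡ 8.
  x = λ² - 21 - 4 = 64 - 25 ≡ 16; y = λ·(21 - 16) - 12 ≡ 5. → (16, 5)
3A = (16, 5).
Finally 3A + B:
(16, 5) + (2, 1). λ = (1 - 5)/(2 - 16) ≡ 19/9 mod 23. 9⁻¹ ≡ 18 (mod 23), so λ ≡ 20.
  x = λ² - 16 - 2 = 400 - 18 ≡ 14; y = λ·(16 - 14) - 5 ≡ 12. → (14, 12)

(14, 12)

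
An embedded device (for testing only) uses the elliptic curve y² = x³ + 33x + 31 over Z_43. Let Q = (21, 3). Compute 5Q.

(22, 28)

Repeated addition: build up to 5Q.
2Q: tangent at (21, 3): λ = (3·21² + 33)/(2·3) ≡ 23/6. 6⁻¹ ≡ 36 (mod 43) since 6·36 = 216 ≡ 1, so λ ≡ 23·36 ≡ 11.
  x = λ² - 21 - 21 = 121 - 42 ≡ 36; y = λ·(21 - 36) - 3 ≡ 4. → (36, 4)
3Q: (36, 4) + (21, 3). λ = (3 - 4)/(21 - 36) ≡ 42/28 mod 43. 28⁻¹ ≡ 20 (mod 43), so λ ≡ 23.
  x = λ² - 36 - 21 = 529 - 57 ≡ 42; y = λ·(36 - 42) - 4 ≡ 30. → (42, 30)
4Q: (42, 30) + (21, 3). λ = (3 - 30)/(21 - 42) ≡ 16/22 mod 43. 22⁻¹ ≡ 2 (mod 43), so λ ≡ 32.
  x = λ² - 42 - 21 = 1024 - 63 ≡ 15; y = λ·(42 - 15) - 30 ≡ 17. → (15, 17)
5Q: (15, 17) + (21, 3). λ = (3 - 17)/(21 - 15) ≡ 29/6 mod 43. 6⁻¹ ≡ 36 (mod 43) since 6·36 = 216 ≡ 1, so λ ≡ 12.
  x = λ² - 15 - 21 = 144 - 36 ≡ 22; y = λ·(15 - 22) - 17 ≡ 28. → (22, 28)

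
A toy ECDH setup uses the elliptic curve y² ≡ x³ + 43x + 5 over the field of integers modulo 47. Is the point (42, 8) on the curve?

y² = 8² ≡ 17; x³ + 43x + 5 = 75899 ≡ 41 (mod 47). 17 ≠ 41.

no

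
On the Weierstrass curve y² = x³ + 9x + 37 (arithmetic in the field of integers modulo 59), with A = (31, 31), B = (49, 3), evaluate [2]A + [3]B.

(9, 27)

First 2A:
Repeated addition: build up to 2A.
2A: tangent at (31, 31): λ = (3·31² + 9)/(2·31) ≡ 1/3. 3⁻¹ ≡ 20 (mod 59), so λ ≡ 1·20 ≡ 20.
  x = λ² - 31 - 31 = 400 - 62 ≡ 43; y = λ·(31 - 43) - 31 ≡ 24. → (43, 24)
2A = (43, 24).
Next 3B:
Repeated addition: build up to 3B.
2B: tangent at (49, 3): λ = (3·49² + 9)/(2·3) ≡ 14/6. 6⁻¹ ≡ 10 (mod 59), so λ ≡ 14·10 ≡ 22.
  x = λ² - 49 - 49 = 484 - 98 ≡ 32; y = λ·(49 - 32) - 3 ≡ 17. → (32, 17)
3B: (32, 17) + (49, 3). λ = (3 - 17)/(49 - 32) ≡ 45/17 mod 59. 17⁻¹ ≡ 7 (mod 59), so λ ≡ 20.
  x = λ² - 32 - 49 = 400 - 81 ≡ 24; y = λ·(32 - 24) - 17 ≡ 25. → (24, 25)
3B = (24, 25).
Finally 2A + 3B:
(43, 24) + (24, 25). λ = (25 - 24)/(24 - 43) ≡ 1/40 mod 59. 40⁻¹ ≡ 31 (mod 59), so λ ≡ 31.
  x = λ² - 43 - 24 = 961 - 67 ≡ 9; y = λ·(43 - 9) - 24 ≡ 27. → (9, 27)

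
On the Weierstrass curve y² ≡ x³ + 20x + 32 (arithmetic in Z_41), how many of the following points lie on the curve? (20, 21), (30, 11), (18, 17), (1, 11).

(20, 21): 21² ≡ 31, rhs ≡ 27 → off.
(30, 11): 11² ≡ 39, rhs ≡ 39 → on.
(18, 17): 17² ≡ 2, rhs ≡ 33 → off.
(1, 11): 11² ≡ 39, rhs ≡ 12 → off.

1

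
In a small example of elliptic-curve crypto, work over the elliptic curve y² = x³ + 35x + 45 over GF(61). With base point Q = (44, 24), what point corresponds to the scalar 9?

(36, 36)

Double-and-add on 9 = (1001)₂. Start with Q = (44, 24) for the leading 1-bit.
double: tangent at (44, 24): λ = (3·44² + 35)/(2·24) ≡ 48/48. 48⁻¹ ≡ 14 (mod 61) since 48·14 = 672 ≡ 1, so λ ≡ 48·14 ≡ 1.
  x = λ² - 44 - 44 = 1 - 88 ≡ 35; y = λ·(44 - 35) - 24 ≡ 46. → (35, 46)
double: tangent at (35, 46): λ = (3·35² + 35)/(2·46) ≡ 50/31. 31⁻¹ ≡ 2 (mod 61), so λ ≡ 50·2 ≡ 39.
  x = λ² - 35 - 35 = 1521 - 70 ≡ 48; y = λ·(35 - 48) - 46 ≡ 57. → (48, 57)
double: tangent at (48, 57): λ = (3·48² + 35)/(2·57) ≡ 54/53. 53⁻¹ ≡ 38 (mod 61), so λ ≡ 54·38 ≡ 39.
  x = λ² - 48 - 48 = 1521 - 96 ≡ 22; y = λ·(48 - 22) - 57 ≡ 42. → (22, 42)
add Q: (22, 42) + (44, 24). λ = (24 - 42)/(44 - 22) ≡ 43/22 mod 61. 22⁻¹ ≡ 25 (mod 61), so λ ≡ 38.
  x = λ² - 22 - 44 = 1444 - 66 ≡ 36; y = λ·(22 - 36) - 42 ≡ 36. → (36, 36)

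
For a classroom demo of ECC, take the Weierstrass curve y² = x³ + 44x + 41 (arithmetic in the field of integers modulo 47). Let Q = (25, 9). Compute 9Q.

Repeated addition: build up to 9Q.
2Q: tangent at (25, 9): λ = (3·25² + 44)/(2·9) ≡ 39/18. 18⁻¹ ≡ 34 (mod 47), so λ ≡ 39·34 ≡ 10.
  x = λ² - 25 - 25 = 100 - 50 ≡ 3; y = λ·(25 - 3) - 9 ≡ 23. → (3, 23)
3Q: (3, 23) + (25, 9). λ = (9 - 23)/(25 - 3) ≡ 33/22 mod 47. 22⁻¹ ≡ 15 (mod 47), so λ ≡ 25.
  x = λ² - 3 - 25 = 625 - 28 ≡ 33; y = λ·(3 - 33) - 23 ≡ 26. → (33, 26)
4Q: (33, 26) + (25, 9). λ = (9 - 26)/(25 - 33) ≡ 30/39 mod 47. 39⁻¹ ≡ 41 (mod 47) since 39·41 = 1599 ≡ 1, so λ ≡ 8.
  x = λ² - 33 - 25 = 64 - 58 ≡ 6; y = λ·(33 - 6) - 26 ≡ 2. → (6, 2)
5Q: (6, 2) + (25, 9). λ = (9 - 2)/(25 - 6) ≡ 7/19 mod 47. 19⁻¹ ≡ 5 (mod 47), so λ ≡ 35.
  x = λ² - 6 - 25 = 1225 - 31 ≡ 19; y = λ·(6 - 19) - 2 ≡ 13. → (19, 13)
6Q: (19, 13) + (25, 9). λ = (9 - 13)/(25 - 19) ≡ 43/6 mod 47. 6⁻¹ ≡ 8 (mod 47), so λ ≡ 15.
  x = λ² - 19 - 25 = 225 - 44 ≡ 40; y = λ·(19 - 40) - 13 ≡ 1. → (40, 1)
7Q: (40, 1) + (25, 9). λ = (9 - 1)/(25 - 40) ≡ 8/32 mod 47. 32⁻¹ ≡ 25 (mod 47), so λ ≡ 12.
  x = λ² - 40 - 25 = 144 - 65 ≡ 32; y = λ·(40 - 32) - 1 ≡ 1. → (32, 1)
8Q: (32, 1) + (25, 9). λ = (9 - 1)/(25 - 32) ≡ 8/40 mod 47. 40⁻¹ ≡ 20 (mod 47), so λ ≡ 19.
  x = λ² - 32 - 25 = 361 - 57 ≡ 22; y = λ·(32 - 22) - 1 ≡ 1. → (22, 1)
9Q: (22, 1) + (25, 9). λ = (9 - 1)/(25 - 22) ≡ 8/3 mod 47. 3⁻¹ ≡ 16 (mod 47) since 3·16 = 48 ≡ 1, so λ ≡ 34.
  x = λ² - 22 - 25 = 1156 - 47 ≡ 28; y = λ·(22 - 28) - 1 ≡ 30. → (28, 30)

(28, 30)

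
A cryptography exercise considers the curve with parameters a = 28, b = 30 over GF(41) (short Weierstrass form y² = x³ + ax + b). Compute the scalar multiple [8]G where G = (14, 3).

Double-and-add on 8 = (1000)₂. Start with G = (14, 3) for the leading 1-bit.
double: tangent at (14, 3): λ = (3·14² + 28)/(2·3) ≡ 1/6. 6⁻¹ ≡ 7 (mod 41), so λ ≡ 1·7 ≡ 7.
  x = λ² - 14 - 14 = 49 - 28 ≡ 21; y = λ·(14 - 21) - 3 ≡ 30. → (21, 30)
double: tangent at (21, 30): λ = (3·21² + 28)/(2·30) ≡ 39/19. 19⁻¹ ≡ 13 (mod 41), so λ ≡ 39·13 ≡ 15.
  x = λ² - 21 - 21 = 225 - 42 ≡ 19; y = λ·(21 - 19) - 30 ≡ 0. → (19, 0)
double: (19, 0) + (19, 0): same x and y₁ ≡ -y₂, so the sum is O.

O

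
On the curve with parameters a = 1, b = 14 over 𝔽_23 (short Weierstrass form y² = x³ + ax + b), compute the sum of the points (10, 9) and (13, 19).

(10, 9) + (13, 19). λ = (19 - 9)/(13 - 10) ≡ 10/3 mod 23. 3⁻¹ ≡ 8 (mod 23) since 3·8 = 24 ≡ 1, so λ ≡ 11.
  x = λ² - 10 - 13 = 121 - 23 ≡ 6; y = λ·(10 - 6) - 9 ≡ 12. → (6, 12)

(6, 12)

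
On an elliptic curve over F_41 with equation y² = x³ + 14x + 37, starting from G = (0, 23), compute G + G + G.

Repeated addition: build up to 3G.
2G: tangent at (0, 23): λ = (3·0² + 14)/(2·23) ≡ 14/5. 5⁻¹ ≡ 33 (mod 41) since 5·33 = 165 ≡ 1, so λ ≡ 14·33 ≡ 11.
  x = λ² - 0 - 0 = 121 - 0 ≡ 39; y = λ·(0 - 39) - 23 ≡ 40. → (39, 40)
3G: (39, 40) + (0, 23). λ = (23 - 40)/(0 - 39) ≡ 24/2 mod 41. 2⁻¹ ≡ 21 (mod 41) since 2·21 = 42 ≡ 1, so λ ≡ 12.
  x = λ² - 39 - 0 = 144 - 39 ≡ 23; y = λ·(39 - 23) - 40 ≡ 29. → (23, 29)

(23, 29)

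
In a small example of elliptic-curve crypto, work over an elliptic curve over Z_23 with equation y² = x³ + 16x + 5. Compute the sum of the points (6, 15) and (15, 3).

(14, 11)

(6, 15) + (15, 3). λ = (3 - 15)/(15 - 6) ≡ 11/9 mod 23. 9⁻¹ ≡ 18 (mod 23), so λ ≡ 14.
  x = λ² - 6 - 15 = 196 - 21 ≡ 14; y = λ·(6 - 14) - 15 ≡ 11. → (14, 11)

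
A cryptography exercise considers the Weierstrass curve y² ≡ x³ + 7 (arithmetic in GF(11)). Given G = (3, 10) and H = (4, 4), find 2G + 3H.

First 2G:
Repeated addition: build up to 2G.
2G: tangent at (3, 10): λ = (3·3² + 0)/(2·10) ≡ 5/9. 9⁻¹ ≡ 5 (mod 11), so λ ≡ 5·5 ≡ 3.
  x = λ² - 3 - 3 = 9 - 6 ≡ 3; y = λ·(3 - 3) - 10 ≡ 1. → (3, 1)
2G = (3, 1).
Next 3H:
Repeated addition: build up to 3H.
2H: tangent at (4, 4): λ = (3·4² + 0)/(2·4) ≡ 4/8. 8⁻¹ ≡ 7 (mod 11), so λ ≡ 4·7 ≡ 6.
  x = λ² - 4 - 4 = 36 - 8 ≡ 6; y = λ·(4 - 6) - 4 ≡ 6. → (6, 6)
3H: (6, 6) + (4, 4). λ = (4 - 6)/(4 - 6) ≡ 9/9 mod 11. 9⁻¹ ≡ 5 (mod 11), so λ ≡ 1.
  x = λ² - 6 - 4 = 1 - 10 ≡ 2; y = λ·(6 - 2) - 6 ≡ 9. → (2, 9)
3H = (2, 9).
Finally 2G + 3H:
(3, 1) + (2, 9). λ = (9 - 1)/(2 - 3) ≡ 8/10 mod 11. 10⁻¹ ≡ 10 (mod 11), so λ ≡ 3.
  x = λ² - 3 - 2 = 9 - 5 ≡ 4; y = λ·(3 - 4) - 1 ≡ 7. → (4, 7)

(4, 7)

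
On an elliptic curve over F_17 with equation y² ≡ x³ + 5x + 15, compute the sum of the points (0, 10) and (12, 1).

(13, 4)

(0, 10) + (12, 1). λ = (1 - 10)/(12 - 0) ≡ 8/12 mod 17. 12⁻¹ ≡ 10 (mod 17), so λ ≡ 12.
  x = λ² - 0 - 12 = 144 - 12 ≡ 13; y = λ·(0 - 13) - 10 ≡ 4. → (13, 4)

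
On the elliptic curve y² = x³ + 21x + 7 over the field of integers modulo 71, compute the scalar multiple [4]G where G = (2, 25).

Double-and-add on 4 = (100)₂. Start with G = (2, 25) for the leading 1-bit.
double: tangent at (2, 25): λ = (3·2² + 21)/(2·25) ≡ 33/50. 50⁻¹ ≡ 27 (mod 71), so λ ≡ 33·27 ≡ 39.
  x = λ² - 2 - 2 = 1521 - 4 ≡ 26; y = λ·(2 - 26) - 25 ≡ 33. → (26, 33)
double: tangent at (26, 33): λ = (3·26² + 21)/(2·33) ≡ 61/66. 66⁻¹ ≡ 14 (mod 71) since 66·14 = 924 ≡ 1, so λ ≡ 61·14 ≡ 2.
  x = λ² - 26 - 26 = 4 - 52 ≡ 23; y = λ·(26 - 23) - 33 ≡ 44. → (23, 44)

(23, 44)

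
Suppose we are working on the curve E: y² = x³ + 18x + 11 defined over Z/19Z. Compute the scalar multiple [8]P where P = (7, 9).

(5, 6)

Double-and-add on 8 = (1000)₂. Start with P = (7, 9) for the leading 1-bit.
double: tangent at (7, 9): λ = (3·7² + 18)/(2·9) ≡ 13/18. 18⁻¹ ≡ 18 (mod 19), so λ ≡ 13·18 ≡ 6.
  x = λ² - 7 - 7 = 36 - 14 ≡ 3; y = λ·(7 - 3) - 9 ≡ 15. → (3, 15)
double: tangent at (3, 15): λ = (3·3² + 18)/(2·15) ≡ 7/11. 11⁻¹ ≡ 7 (mod 19) since 11·7 = 77 ≡ 1, so λ ≡ 7·7 ≡ 11.
  x = λ² - 3 - 3 = 121 - 6 ≡ 1; y = λ·(3 - 1) - 15 ≡ 7. → (1, 7)
double: tangent at (1, 7): λ = (3·1² + 18)/(2·7) ≡ 2/14. 14⁻¹ ≡ 15 (mod 19) since 14·15 = 210 ≡ 1, so λ ≡ 2·15 ≡ 11.
  x = λ² - 1 - 1 = 121 - 2 ≡ 5; y = λ·(1 - 5) - 7 ≡ 6. → (5, 6)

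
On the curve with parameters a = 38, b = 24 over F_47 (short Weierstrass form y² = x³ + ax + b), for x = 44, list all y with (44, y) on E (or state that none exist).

x³ + 38x + 24 = 86880 ≡ 24 (mod 47).
Square roots of 24 mod 47: 20 and 27 (since 20² = 400 ≡ 24).

20, 27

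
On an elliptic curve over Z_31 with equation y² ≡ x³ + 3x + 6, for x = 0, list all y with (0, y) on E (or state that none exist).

none

x³ + 3x + 6 = 6 ≡ 6 (mod 31).
6 is a non-residue mod 31; no y exists.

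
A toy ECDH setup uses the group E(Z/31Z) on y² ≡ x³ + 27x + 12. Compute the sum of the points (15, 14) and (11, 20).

(15, 14) + (11, 20). λ = (20 - 14)/(11 - 15) ≡ 6/27 mod 31. 27⁻¹ ≡ 23 (mod 31) since 27·23 = 621 ≡ 1, so λ ≡ 14.
  x = λ² - 15 - 11 = 196 - 26 ≡ 15; y = λ·(15 - 15) - 14 ≡ 17. → (15, 17)

(15, 17)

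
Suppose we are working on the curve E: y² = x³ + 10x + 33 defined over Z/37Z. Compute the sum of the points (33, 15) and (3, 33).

(28, 19)

(33, 15) + (3, 33). λ = (33 - 15)/(3 - 33) ≡ 18/7 mod 37. 7⁻¹ ≡ 16 (mod 37), so λ ≡ 29.
  x = λ² - 33 - 3 = 841 - 36 ≡ 28; y = λ·(33 - 28) - 15 ≡ 19. → (28, 19)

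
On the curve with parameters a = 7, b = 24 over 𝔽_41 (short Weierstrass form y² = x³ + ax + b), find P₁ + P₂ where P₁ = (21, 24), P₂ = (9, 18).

(1, 27)

(21, 24) + (9, 18). λ = (18 - 24)/(9 - 21) ≡ 35/29 mod 41. 29⁻¹ ≡ 17 (mod 41), so λ ≡ 21.
  x = λ² - 21 - 9 = 441 - 30 ≡ 1; y = λ·(21 - 1) - 24 ≡ 27. → (1, 27)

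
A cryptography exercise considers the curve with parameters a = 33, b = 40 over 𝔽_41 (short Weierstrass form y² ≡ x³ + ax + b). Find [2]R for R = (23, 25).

(5, 17)

tangent at (23, 25): λ = (3·23² + 33)/(2·25) ≡ 21/9. 9⁻¹ ≡ 32 (mod 41), so λ ≡ 21·32 ≡ 16.
  x = λ² - 23 - 23 = 256 - 46 ≡ 5; y = λ·(23 - 5) - 25 ≡ 17. → (5, 17)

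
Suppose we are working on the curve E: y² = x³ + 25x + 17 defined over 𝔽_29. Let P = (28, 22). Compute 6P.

(13, 25)

Double-and-add on 6 = (110)₂. Start with P = (28, 22) for the leading 1-bit.
double: tangent at (28, 22): λ = (3·28² + 25)/(2·22) ≡ 28/15. 15⁻¹ ≡ 2 (mod 29), so λ ≡ 28·2 ≡ 27.
  x = λ² - 28 - 28 = 729 - 56 ≡ 6; y = λ·(28 - 6) - 22 ≡ 21. → (6, 21)
add P: (6, 21) + (28, 22). λ = (22 - 21)/(28 - 6) ≡ 1/22 mod 29. 22⁻¹ ≡ 4 (mod 29), so λ ≡ 4.
  x = λ² - 6 - 28 = 16 - 34 ≡ 11; y = λ·(6 - 11) - 21 ≡ 17. → (11, 17)
double: tangent at (11, 17): λ = (3·11² + 25)/(2·17) ≡ 11/5. 5⁻¹ ≡ 6 (mod 29) since 5·6 = 30 ≡ 1, so λ ≡ 11·6 ≡ 8.
  x = λ² - 11 - 11 = 64 - 22 ≡ 13; y = λ·(11 - 13) - 17 ≡ 25. → (13, 25)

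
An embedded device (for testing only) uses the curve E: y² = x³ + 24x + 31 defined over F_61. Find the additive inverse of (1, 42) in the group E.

(1, 19)

-(1, 42) = (1, -42 mod 61) = (1, 19).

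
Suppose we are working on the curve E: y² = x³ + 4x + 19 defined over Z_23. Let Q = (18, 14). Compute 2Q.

(14, 17)

tangent at (18, 14): λ = (3·18² + 4)/(2·14) ≡ 10/5. 5⁻¹ ≡ 14 (mod 23) since 5·14 = 70 ≡ 1, so λ ≡ 10·14 ≡ 2.
  x = λ² - 18 - 18 = 4 - 36 ≡ 14; y = λ·(18 - 14) - 14 ≡ 17. → (14, 17)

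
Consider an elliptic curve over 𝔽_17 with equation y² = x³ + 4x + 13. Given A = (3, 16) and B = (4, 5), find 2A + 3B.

First 2A:
Repeated addition: build up to 2A.
2A: tangent at (3, 16): λ = (3·3² + 4)/(2·16) ≡ 14/15. 15⁻¹ ≡ 8 (mod 17) since 15·8 = 120 ≡ 1, so λ ≡ 14·8 ≡ 10.
  x = λ² - 3 - 3 = 100 - 6 ≡ 9; y = λ·(3 - 9) - 16 ≡ 9. → (9, 9)
2A = (9, 9).
Next 3B:
Repeated addition: build up to 3B.
2B: tangent at (4, 5): λ = (3·4² + 4)/(2·5) ≡ 1/10. 10⁻¹ ≡ 12 (mod 17), so λ ≡ 1·12 ≡ 12.
  x = λ² - 4 - 4 = 144 - 8 ≡ 0; y = λ·(4 - 0) - 5 ≡ 9. → (0, 9)
3B: (0, 9) + (4, 5). λ = (5 - 9)/(4 - 0) ≡ 13/4 mod 17. 4⁻¹ ≡ 13 (mod 17), so λ ≡ 16.
  x = λ² - 0 - 4 = 256 - 4 ≡ 14; y = λ·(0 - 14) - 9 ≡ 5. → (14, 5)
3B = (14, 5).
Finally 2A + 3B:
(9, 9) + (14, 5). λ = (5 - 9)/(14 - 9) ≡ 13/5 mod 17. 5⁻¹ ≡ 7 (mod 17), so λ ≡ 6.
  x = λ² - 9 - 14 = 36 - 23 ≡ 13; y = λ·(9 - 13) - 9 ≡ 1. → (13, 1)

(13, 1)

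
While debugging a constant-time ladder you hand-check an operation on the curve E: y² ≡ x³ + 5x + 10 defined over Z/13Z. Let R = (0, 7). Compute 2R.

(12, 11)

tangent at (0, 7): λ = (3·0² + 5)/(2·7) ≡ 5/1. 1⁻¹ ≡ 1 (mod 13), so λ ≡ 5·1 ≡ 5.
  x = λ² - 0 - 0 = 25 - 0 ≡ 12; y = λ·(0 - 12) - 7 ≡ 11. → (12, 11)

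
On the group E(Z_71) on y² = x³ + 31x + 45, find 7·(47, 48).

(48, 4)

Write P = (47, 48).
Double-and-add on 7 = (111)₂. Start with P = (47, 48) for the leading 1-bit.
double: tangent at (47, 48): λ = (3·47² + 31)/(2·48) ≡ 55/25. 25⁻¹ ≡ 54 (mod 71), so λ ≡ 55·54 ≡ 59.
  x = λ² - 47 - 47 = 3481 - 94 ≡ 50; y = λ·(47 - 50) - 48 ≡ 59. → (50, 59)
add P: (50, 59) + (47, 48). λ = (48 - 59)/(47 - 50) ≡ 60/68 mod 71. 68⁻¹ ≡ 47 (mod 71) since 68·47 = 3196 ≡ 1, so λ ≡ 51.
  x = λ² - 50 - 47 = 2601 - 97 ≡ 19; y = λ·(50 - 19) - 59 ≡ 31. → (19, 31)
double: tangent at (19, 31): λ = (3·19² + 31)/(2·31) ≡ 49/62. 62⁻¹ ≡ 63 (mod 71), so λ ≡ 49·63 ≡ 34.
  x = λ² - 19 - 19 = 1156 - 38 ≡ 53; y = λ·(19 - 53) - 31 ≡ 20. → (53, 20)
add P: (53, 20) + (47, 48). λ = (48 - 20)/(47 - 53) ≡ 28/65 mod 71. 65⁻¹ ≡ 59 (mod 71) since 65·59 = 3835 ≡ 1, so λ ≡ 19.
  x = λ² - 53 - 47 = 361 - 100 ≡ 48; y = λ·(53 - 48) - 20 ≡ 4. → (48, 4)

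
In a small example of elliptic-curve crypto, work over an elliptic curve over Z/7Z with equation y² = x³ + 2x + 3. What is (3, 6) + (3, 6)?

tangent at (3, 6): λ = (3·3² + 2)/(2·6) ≡ 1/5. 5⁻¹ ≡ 3 (mod 7), so λ ≡ 1·3 ≡ 3.
  x = λ² - 3 - 3 = 9 - 6 ≡ 3; y = λ·(3 - 3) - 6 ≡ 1. → (3, 1)

(3, 1)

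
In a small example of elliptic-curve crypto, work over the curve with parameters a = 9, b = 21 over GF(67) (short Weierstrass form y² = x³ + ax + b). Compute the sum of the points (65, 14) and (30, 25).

(63, 16)

(65, 14) + (30, 25). λ = (25 - 14)/(30 - 65) ≡ 11/32 mod 67. 32⁻¹ ≡ 44 (mod 67), so λ ≡ 15.
  x = λ² - 65 - 30 = 225 - 95 ≡ 63; y = λ·(65 - 63) - 14 ≡ 16. → (63, 16)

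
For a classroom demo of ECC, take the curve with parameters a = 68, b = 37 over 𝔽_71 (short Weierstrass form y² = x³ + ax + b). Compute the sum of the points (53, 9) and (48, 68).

(7, 2)

(53, 9) + (48, 68). λ = (68 - 9)/(48 - 53) ≡ 59/66 mod 71. 66⁻¹ ≡ 14 (mod 71) since 66·14 = 924 ≡ 1, so λ ≡ 45.
  x = λ² - 53 - 48 = 2025 - 101 ≡ 7; y = λ·(53 - 7) - 9 ≡ 2. → (7, 2)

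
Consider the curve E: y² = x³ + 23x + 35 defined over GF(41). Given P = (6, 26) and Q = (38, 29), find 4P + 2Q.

(28, 32)

First 4P:
Repeated addition: build up to 4P.
2P: tangent at (6, 26): λ = (3·6² + 23)/(2·26) ≡ 8/11. 11⁻¹ ≡ 15 (mod 41) since 11·15 = 165 ≡ 1, so λ ≡ 8·15 ≡ 38.
  x = λ² - 6 - 6 = 1444 - 12 ≡ 38; y = λ·(6 - 38) - 26 ≡ 29. → (38, 29)
3P: (38, 29) + (6, 26). λ = (26 - 29)/(6 - 38) ≡ 38/9 mod 41. 9⁻¹ ≡ 32 (mod 41), so λ ≡ 27.
  x = λ² - 38 - 6 = 729 - 44 ≡ 29; y = λ·(38 - 29) - 29 ≡ 9. → (29, 9)
4P: (29, 9) + (6, 26). λ = (26 - 9)/(6 - 29) ≡ 17/18 mod 41. 18⁻¹ ≡ 16 (mod 41), so λ ≡ 26.
  x = λ² - 29 - 6 = 676 - 35 ≡ 26; y = λ·(29 - 26) - 9 ≡ 28. → (26, 28)
4P = (26, 28).
Next 2Q:
Repeated addition: build up to 2Q.
2Q: tangent at (38, 29): λ = (3·38² + 23)/(2·29) ≡ 9/17. 17⁻¹ ≡ 29 (mod 41), so λ ≡ 9·29 ≡ 15.
  x = λ² - 38 - 38 = 225 - 76 ≡ 26; y = λ·(38 - 26) - 29 ≡ 28. → (26, 28)
2Q = (26, 28).
Finally 4P + 2Q:
tangent at (26, 28): λ = (3·26² + 23)/(2·28) ≡ 1/15. 15⁻¹ ≡ 11 (mod 41), so λ ≡ 1·11 ≡ 11.
  x = λ² - 26 - 26 = 121 - 52 ≡ 28; y = λ·(26 - 28) - 28 ≡ 32. → (28, 32)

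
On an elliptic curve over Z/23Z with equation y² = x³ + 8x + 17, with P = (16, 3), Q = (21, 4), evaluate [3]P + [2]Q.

(15, 19)

First 3P:
Repeated addition: build up to 3P.
2P: tangent at (16, 3): λ = (3·16² + 8)/(2·3) ≡ 17/6. 6⁻¹ ≡ 4 (mod 23), so λ ≡ 17·4 ≡ 22.
  x = λ² - 16 - 16 = 484 - 32 ≡ 15; y = λ·(16 - 15) - 3 ≡ 19. → (15, 19)
3P: (15, 19) + (16, 3). λ = (3 - 19)/(16 - 15) ≡ 7/1 mod 23. 1⁻¹ ≡ 1 (mod 23) since 1·1 = 1 ≡ 1, so λ ≡ 7.
  x = λ² - 15 - 16 = 49 - 31 ≡ 18; y = λ·(15 - 18) - 19 ≡ 6. → (18, 6)
3P = (18, 6).
Next 2Q:
Repeated addition: build up to 2Q.
2Q: tangent at (21, 4): λ = (3·21² + 8)/(2·4) ≡ 20/8. 8⁻¹ ≡ 3 (mod 23) since 8·3 = 24 ≡ 1, so λ ≡ 20·3 ≡ 14.
  x = λ² - 21 - 21 = 196 - 42 ≡ 16; y = λ·(21 - 16) - 4 ≡ 20. → (16, 20)
2Q = (16, 20).
Finally 3P + 2Q:
(18, 6) + (16, 20). λ = (20 - 6)/(16 - 18) ≡ 14/21 mod 23. 21⁻¹ ≡ 11 (mod 23), so λ ≡ 16.
  x = λ² - 18 - 16 = 256 - 34 ≡ 15; y = λ·(18 - 15) - 6 ≡ 19. → (15, 19)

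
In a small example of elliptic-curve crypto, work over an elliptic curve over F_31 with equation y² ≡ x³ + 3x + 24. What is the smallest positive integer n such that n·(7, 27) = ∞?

7

2P: tangent at (7, 27): λ = (3·7² + 3)/(2·27) ≡ 26/23. 23⁻¹ ≡ 27 (mod 31), so λ ≡ 26·27 ≡ 20.
  x = λ² - 7 - 7 = 400 - 14 ≡ 14; y = λ·(7 - 14) - 27 ≡ 19. → (14, 19)
3P: (14, 19) + (7, 27). λ = (27 - 19)/(7 - 14) ≡ 8/24 mod 31. 24⁻¹ ≡ 22 (mod 31) since 24·22 = 528 ≡ 1, so λ ≡ 21.
  x = λ² - 14 - 7 = 441 - 21 ≡ 17; y = λ·(14 - 17) - 19 ≡ 11. → (17, 11)
4P: (17, 11) + (7, 27). λ = (27 - 11)/(7 - 17) ≡ 16/21 mod 31. 21⁻¹ ≡ 3 (mod 31), so λ ≡ 17.
  x = λ² - 17 - 7 = 289 - 24 ≡ 17; y = λ·(17 - 17) - 11 ≡ 20. → (17, 20)
5P: (17, 20) + (7, 27). λ = (27 - 20)/(7 - 17) ≡ 7/21 mod 31. 21⁻¹ ≡ 3 (mod 31), so λ ≡ 21.
  x = λ² - 17 - 7 = 441 - 24 ≡ 14; y = λ·(17 - 14) - 20 ≡ 12. → (14, 12)
6P: (14, 12) + (7, 27). λ = (27 - 12)/(7 - 14) ≡ 15/24 mod 31. 24⁻¹ ≡ 22 (mod 31), so λ ≡ 20.
  x = λ² - 14 - 7 = 400 - 21 ≡ 7; y = λ·(14 - 7) - 12 ≡ 4. → (7, 4)
7P: (7, 4) + (7, 27): same x and y₁ ≡ -y₂, so the sum is ∞.
7P = ∞, so the order is 7.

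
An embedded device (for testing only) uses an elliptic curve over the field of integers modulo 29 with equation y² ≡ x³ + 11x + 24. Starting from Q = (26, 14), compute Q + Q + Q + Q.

(7, 3)

Repeated addition: build up to 4Q.
2Q: tangent at (26, 14): λ = (3·26² + 11)/(2·14) ≡ 9/28. 28⁻¹ ≡ 28 (mod 29) since 28·28 = 784 ≡ 1, so λ ≡ 9·28 ≡ 20.
  x = λ² - 26 - 26 = 400 - 52 ≡ 0; y = λ·(26 - 0) - 14 ≡ 13. → (0, 13)
3Q: (0, 13) + (26, 14). λ = (14 - 13)/(26 - 0) ≡ 1/26 mod 29. 26⁻¹ ≡ 19 (mod 29), so λ ≡ 19.
  x = λ² - 0 - 26 = 361 - 26 ≡ 16; y = λ·(0 - 16) - 13 ≡ 2. → (16, 2)
4Q: (16, 2) + (26, 14). λ = (14 - 2)/(26 - 16) ≡ 12/10 mod 29. 10⁻¹ ≡ 3 (mod 29) since 10·3 = 30 ≡ 1, so λ ≡ 7.
  x = λ² - 16 - 26 = 49 - 42 ≡ 7; y = λ·(16 - 7) - 2 ≡ 3. → (7, 3)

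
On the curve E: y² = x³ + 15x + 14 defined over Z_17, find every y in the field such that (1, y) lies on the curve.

x³ + 15x + 14 = 30 ≡ 13 (mod 17).
Square roots of 13 mod 17: 8 and 9 (since 8² = 64 ≡ 13).

8, 9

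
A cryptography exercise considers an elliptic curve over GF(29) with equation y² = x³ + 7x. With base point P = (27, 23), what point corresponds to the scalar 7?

(18, 19)

Repeated addition: build up to 7P.
2P: tangent at (27, 23): λ = (3·27² + 7)/(2·23) ≡ 19/17. 17⁻¹ ≡ 12 (mod 29) since 17·12 = 204 ≡ 1, so λ ≡ 19·12 ≡ 25.
  x = λ² - 27 - 27 = 625 - 54 ≡ 20; y = λ·(27 - 20) - 23 ≡ 7. → (20, 7)
3P: (20, 7) + (27, 23). λ = (23 - 7)/(27 - 20) ≡ 16/7 mod 29. 7⁻¹ ≡ 25 (mod 29) since 7·25 = 175 ≡ 1, so λ ≡ 23.
  x = λ² - 20 - 27 = 529 - 47 ≡ 18; y = λ·(20 - 18) - 7 ≡ 10. → (18, 10)
4P: (18, 10) + (27, 23). λ = (23 - 10)/(27 - 18) ≡ 13/9 mod 29. 9⁻¹ ≡ 13 (mod 29), so λ ≡ 24.
  x = λ² - 18 - 27 = 576 - 45 ≡ 9; y = λ·(18 - 9) - 10 ≡ 3. → (9, 3)
5P: (9, 3) + (27, 23). λ = (23 - 3)/(27 - 9) ≡ 20/18 mod 29. 18⁻¹ ≡ 21 (mod 29), so λ ≡ 14.
  x = λ² - 9 - 27 = 196 - 36 ≡ 15; y = λ·(9 - 15) - 3 ≡ 0. → (15, 0)
6P: (15, 0) + (27, 23). λ = (23 - 0)/(27 - 15) ≡ 23/12 mod 29. 12⁻¹ ≡ 17 (mod 29) since 12·17 = 204 ≡ 1, so λ ≡ 14.
  x = λ² - 15 - 27 = 196 - 42 ≡ 9; y = λ·(15 - 9) - 0 ≡ 26. → (9, 26)
7P: (9, 26) + (27, 23). λ = (23 - 26)/(27 - 9) ≡ 26/18 mod 29. 18⁻¹ ≡ 21 (mod 29), so λ ≡ 24.
  x = λ² - 9 - 27 = 576 - 36 ≡ 18; y = λ·(9 - 18) - 26 ≡ 19. → (18, 19)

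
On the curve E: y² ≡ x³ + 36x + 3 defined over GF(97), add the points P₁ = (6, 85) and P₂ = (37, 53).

(48, 71)

(6, 85) + (37, 53). λ = (53 - 85)/(37 - 6) ≡ 65/31 mod 97. 31⁻¹ ≡ 72 (mod 97) since 31·72 = 2232 ≡ 1, so λ ≡ 24.
  x = λ² - 6 - 37 = 576 - 43 ≡ 48; y = λ·(6 - 48) - 85 ≡ 71. → (48, 71)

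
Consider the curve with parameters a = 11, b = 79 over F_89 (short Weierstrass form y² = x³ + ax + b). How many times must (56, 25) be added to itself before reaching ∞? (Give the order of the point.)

2P: tangent at (56, 25): λ = (3·56² + 11)/(2·25) ≡ 74/50. 50⁻¹ ≡ 73 (mod 89), so λ ≡ 74·73 ≡ 62.
  x = λ² - 56 - 56 = 3844 - 112 ≡ 83; y = λ·(56 - 83) - 25 ≡ 81. → (83, 81)
3P: (83, 81) + (56, 25). λ = (25 - 81)/(56 - 83) ≡ 33/62 mod 89. 62⁻¹ ≡ 56 (mod 89), so λ ≡ 68.
  x = λ² - 83 - 56 = 4624 - 139 ≡ 35; y = λ·(83 - 35) - 81 ≡ 68. → (35, 68)
4P: (35, 68) + (56, 25). λ = (25 - 68)/(56 - 35) ≡ 46/21 mod 89. 21⁻¹ ≡ 17 (mod 89), so λ ≡ 70.
  x = λ² - 35 - 56 = 4900 - 91 ≡ 3; y = λ·(35 - 3) - 68 ≡ 36. → (3, 36)
5P: (3, 36) + (56, 25). λ = (25 - 36)/(56 - 3) ≡ 78/53 mod 89. 53⁻¹ ≡ 42 (mod 89) since 53·42 = 2226 ≡ 1, so λ ≡ 72.
  x = λ² - 3 - 56 = 5184 - 59 ≡ 52; y = λ·(3 - 52) - 36 ≡ 85. → (52, 85)
6P: (52, 85) + (56, 25). λ = (25 - 85)/(56 - 52) ≡ 29/4 mod 89. 4⁻¹ ≡ 67 (mod 89), so λ ≡ 74.
  x = λ² - 52 - 56 = 5476 - 108 ≡ 28; y = λ·(52 - 28) - 85 ≡ 0. → (28, 0)
7P: (28, 0) + (56, 25). λ = (25 - 0)/(56 - 28) ≡ 25/28 mod 89. 28⁻¹ ≡ 35 (mod 89) since 28·35 = 980 ≡ 1, so λ ≡ 74.
  x = λ² - 28 - 56 = 5476 - 84 ≡ 52; y = λ·(28 - 52) - 0 ≡ 4. → (52, 4)
8P: (52, 4) + (56, 25). λ = (25 - 4)/(56 - 52) ≡ 21/4 mod 89. 4⁻¹ ≡ 67 (mod 89) since 4·67 = 268 ≡ 1, so λ ≡ 72.
  x = λ² - 52 - 56 = 5184 - 108 ≡ 3; y = λ·(52 - 3) - 4 ≡ 53. → (3, 53)
9P: (3, 53) + (56, 25). λ = (25 - 53)/(56 - 3) ≡ 61/53 mod 89. 53⁻¹ ≡ 42 (mod 89), so λ ≡ 70.
  x = λ² - 3 - 56 = 4900 - 59 ≡ 35; y = λ·(3 - 35) - 53 ≡ 21. → (35, 21)
10P: (35, 21) + (56, 25). λ = (25 - 21)/(56 - 35) ≡ 4/21 mod 89. 21⁻¹ ≡ 17 (mod 89) since 21·17 = 357 ≡ 1, so λ ≡ 68.
  x = λ² - 35 - 56 = 4624 - 91 ≡ 83; y = λ·(35 - 83) - 21 ≡ 8. → (83, 8)
11P: (83, 8) + (56, 25). λ = (25 - 8)/(56 - 83) ≡ 17/62 mod 89. 62⁻¹ ≡ 56 (mod 89), so λ ≡ 62.
  x = λ² - 83 - 56 = 3844 - 139 ≡ 56; y = λ·(83 - 56) - 8 ≡ 64. → (56, 64)
12P: (56, 64) + (56, 25): same x and y₁ ≡ -y₂, so the sum is ∞.
12P = ∞, so the order is 12.

12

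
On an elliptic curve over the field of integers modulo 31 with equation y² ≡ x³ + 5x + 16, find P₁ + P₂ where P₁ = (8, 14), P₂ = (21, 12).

(8, 14) + (21, 12). λ = (12 - 14)/(21 - 8) ≡ 29/13 mod 31. 13⁻¹ ≡ 12 (mod 31), so λ ≡ 7.
  x = λ² - 8 - 21 = 49 - 29 ≡ 20; y = λ·(8 - 20) - 14 ≡ 26. → (20, 26)

(20, 26)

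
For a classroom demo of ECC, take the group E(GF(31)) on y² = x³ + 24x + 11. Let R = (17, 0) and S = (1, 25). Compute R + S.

(2, 25)

(17, 0) + (1, 25). λ = (25 - 0)/(1 - 17) ≡ 25/15 mod 31. 15⁻¹ ≡ 29 (mod 31), so λ ≡ 12.
  x = λ² - 17 - 1 = 144 - 18 ≡ 2; y = λ·(17 - 2) - 0 ≡ 25. → (2, 25)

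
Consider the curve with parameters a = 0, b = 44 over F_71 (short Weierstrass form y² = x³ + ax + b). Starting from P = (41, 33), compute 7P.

Repeated addition: build up to 7P.
2P: tangent at (41, 33): λ = (3·41² + 0)/(2·33) ≡ 2/66. 66⁻¹ ≡ 14 (mod 71), so λ ≡ 2·14 ≡ 28.
  x = λ² - 41 - 41 = 784 - 82 ≡ 63; y = λ·(41 - 63) - 33 ≡ 61. → (63, 61)
3P: (63, 61) + (41, 33). λ = (33 - 61)/(41 - 63) ≡ 43/49 mod 71. 49⁻¹ ≡ 29 (mod 71), so λ ≡ 40.
  x = λ² - 63 - 41 = 1600 - 104 ≡ 5; y = λ·(63 - 5) - 61 ≡ 58. → (5, 58)
4P: (5, 58) + (41, 33). λ = (33 - 58)/(41 - 5) ≡ 46/36 mod 71. 36⁻¹ ≡ 2 (mod 71) since 36·2 = 72 ≡ 1, so λ ≡ 21.
  x = λ² - 5 - 41 = 441 - 46 ≡ 40; y = λ·(5 - 40) - 58 ≡ 59. → (40, 59)
5P: (40, 59) + (41, 33). λ = (33 - 59)/(41 - 40) ≡ 45/1 mod 71. 1⁻¹ ≡ 1 (mod 71) since 1·1 = 1 ≡ 1, so λ ≡ 45.
  x = λ² - 40 - 41 = 2025 - 81 ≡ 27; y = λ·(40 - 27) - 59 ≡ 29. → (27, 29)
6P: (27, 29) + (41, 33). λ = (33 - 29)/(41 - 27) ≡ 4/14 mod 71. 14⁻¹ ≡ 66 (mod 71) since 14·66 = 924 ≡ 1, so λ ≡ 51.
  x = λ² - 27 - 41 = 2601 - 68 ≡ 48; y = λ·(27 - 48) - 29 ≡ 36. → (48, 36)
7P: (48, 36) + (41, 33). λ = (33 - 36)/(41 - 48) ≡ 68/64 mod 71. 64⁻¹ ≡ 10 (mod 71) since 64·10 = 640 ≡ 1, so λ ≡ 41.
  x = λ² - 48 - 41 = 1681 - 89 ≡ 30; y = λ·(48 - 30) - 36 ≡ 63. → (30, 63)

(30, 63)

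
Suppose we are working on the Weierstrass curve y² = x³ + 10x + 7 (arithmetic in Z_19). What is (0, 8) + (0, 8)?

tangent at (0, 8): λ = (3·0² + 10)/(2·8) ≡ 10/16. 16⁻¹ ≡ 6 (mod 19), so λ ≡ 10·6 ≡ 3.
  x = λ² - 0 - 0 = 9 - 0 ≡ 9; y = λ·(0 - 9) - 8 ≡ 3. → (9, 3)

(9, 3)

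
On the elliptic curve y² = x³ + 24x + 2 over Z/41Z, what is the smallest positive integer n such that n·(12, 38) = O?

3

2P: tangent at (12, 38): λ = (3·12² + 24)/(2·38) ≡ 5/35. 35⁻¹ ≡ 34 (mod 41), so λ ≡ 5·34 ≡ 6.
  x = λ² - 12 - 12 = 36 - 24 ≡ 12; y = λ·(12 - 12) - 38 ≡ 3. → (12, 3)
3P: (12, 3) + (12, 38): same x and y₁ ≡ -y₂, so the sum is O.
3P = O, so the order is 3.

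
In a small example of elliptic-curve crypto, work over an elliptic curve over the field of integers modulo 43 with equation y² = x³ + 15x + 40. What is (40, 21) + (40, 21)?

(7, 12)

tangent at (40, 21): λ = (3·40² + 15)/(2·21) ≡ 42/42. 42⁻¹ ≡ 42 (mod 43), so λ ≡ 42·42 ≡ 1.
  x = λ² - 40 - 40 = 1 - 80 ≡ 7; y = λ·(40 - 7) - 21 ≡ 12. → (7, 12)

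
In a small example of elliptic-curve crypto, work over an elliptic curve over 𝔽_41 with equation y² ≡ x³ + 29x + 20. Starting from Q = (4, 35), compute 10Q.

Repeated addition: build up to 10Q.
2Q: tangent at (4, 35): λ = (3·4² + 29)/(2·35) ≡ 36/29. 29⁻¹ ≡ 17 (mod 41) since 29·17 = 493 ≡ 1, so λ ≡ 36·17 ≡ 38.
  x = λ² - 4 - 4 = 1444 - 8 ≡ 1; y = λ·(4 - 1) - 35 ≡ 38. → (1, 38)
3Q: (1, 38) + (4, 35). λ = (35 - 38)/(4 - 1) ≡ 38/3 mod 41. 3⁻¹ ≡ 14 (mod 41), so λ ≡ 40.
  x = λ² - 1 - 4 = 1600 - 5 ≡ 37; y = λ·(1 - 37) - 38 ≡ 39. → (37, 39)
4Q: (37, 39) + (4, 35). λ = (35 - 39)/(4 - 37) ≡ 37/8 mod 41. 8⁻¹ ≡ 36 (mod 41), so λ ≡ 20.
  x = λ² - 37 - 4 = 400 - 41 ≡ 31; y = λ·(37 - 31) - 39 ≡ 40. → (31, 40)
5Q: (31, 40) + (4, 35). λ = (35 - 40)/(4 - 31) ≡ 36/14 mod 41. 14⁻¹ ≡ 3 (mod 41), so λ ≡ 26.
  x = λ² - 31 - 4 = 676 - 35 ≡ 26; y = λ·(31 - 26) - 40 ≡ 8. → (26, 8)
6Q: (26, 8) + (4, 35). λ = (35 - 8)/(4 - 26) ≡ 27/19 mod 41. 19⁻¹ ≡ 13 (mod 41) since 19·13 = 247 ≡ 1, so λ ≡ 23.
  x = λ² - 26 - 4 = 529 - 30 ≡ 7; y = λ·(26 - 7) - 8 ≡ 19. → (7, 19)
7Q: (7, 19) + (4, 35). λ = (35 - 19)/(4 - 7) ≡ 16/38 mod 41. 38⁻¹ ≡ 27 (mod 41), so λ ≡ 22.
  x = λ² - 7 - 4 = 484 - 11 ≡ 22; y = λ·(7 - 22) - 19 ≡ 20. → (22, 20)
8Q: (22, 20) + (4, 35). λ = (35 - 20)/(4 - 22) ≡ 15/23 mod 41. 23⁻¹ ≡ 25 (mod 41), so λ ≡ 6.
  x = λ² - 22 - 4 = 36 - 26 ≡ 10; y = λ·(22 - 10) - 20 ≡ 11. → (10, 11)
9Q: (10, 11) + (4, 35). λ = (35 - 11)/(4 - 10) ≡ 24/35 mod 41. 35⁻¹ ≡ 34 (mod 41), so λ ≡ 37.
  x = λ² - 10 - 4 = 1369 - 14 ≡ 2; y = λ·(10 - 2) - 11 ≡ 39. → (2, 39)
10Q: (2, 39) + (4, 35). λ = (35 - 39)/(4 - 2) ≡ 37/2 mod 41. 2⁻¹ ≡ 21 (mod 41), so λ ≡ 39.
  x = λ² - 2 - 4 = 1521 - 6 ≡ 39; y = λ·(2 - 39) - 39 ≡ 35. → (39, 35)

(39, 35)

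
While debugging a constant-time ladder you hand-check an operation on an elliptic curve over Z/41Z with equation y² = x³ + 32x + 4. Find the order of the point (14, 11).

7

2P: tangent at (14, 11): λ = (3·14² + 32)/(2·11) ≡ 5/22. 22⁻¹ ≡ 28 (mod 41), so λ ≡ 5·28 ≡ 17.
  x = λ² - 14 - 14 = 289 - 28 ≡ 15; y = λ·(14 - 15) - 11 ≡ 13. → (15, 13)
3P: (15, 13) + (14, 11). λ = (11 - 13)/(14 - 15) ≡ 39/40 mod 41. 40⁻¹ ≡ 40 (mod 41) since 40·40 = 1600 ≡ 1, so λ ≡ 2.
  x = λ² - 15 - 14 = 4 - 29 ≡ 16; y = λ·(15 - 16) - 13 ≡ 26. → (16, 26)
4P: (16, 26) + (14, 11). λ = (11 - 26)/(14 - 16) ≡ 26/39 mod 41. 39⁻¹ ≡ 20 (mod 41), so λ ≡ 28.
  x = λ² - 16 - 14 = 784 - 30 ≡ 16; y = λ·(16 - 16) - 26 ≡ 15. → (16, 15)
5P: (16, 15) + (14, 11). λ = (11 - 15)/(14 - 16) ≡ 37/39 mod 41. 39⁻¹ ≡ 20 (mod 41) since 39·20 = 780 ≡ 1, so λ ≡ 2.
  x = λ² - 16 - 14 = 4 - 30 ≡ 15; y = λ·(16 - 15) - 15 ≡ 28. → (15, 28)
6P: (15, 28) + (14, 11). λ = (11 - 28)/(14 - 15) ≡ 24/40 mod 41. 40⁻¹ ≡ 40 (mod 41), so λ ≡ 17.
  x = λ² - 15 - 14 = 289 - 29 ≡ 14; y = λ·(15 - 14) - 28 ≡ 30. → (14, 30)
7P: (14, 30) + (14, 11): same x and y₁ ≡ -y₂, so the sum is the point at infinity.
7P = the point at infinity, so the order is 7.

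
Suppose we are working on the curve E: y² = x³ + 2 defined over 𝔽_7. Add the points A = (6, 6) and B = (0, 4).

(5, 6)

(6, 6) + (0, 4). λ = (4 - 6)/(0 - 6) ≡ 5/1 mod 7. 1⁻¹ ≡ 1 (mod 7), so λ ≡ 5.
  x = λ² - 6 - 0 = 25 - 6 ≡ 5; y = λ·(6 - 5) - 6 ≡ 6. → (5, 6)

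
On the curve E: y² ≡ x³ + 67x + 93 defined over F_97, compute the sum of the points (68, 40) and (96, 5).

(74, 16)

(68, 40) + (96, 5). λ = (5 - 40)/(96 - 68) ≡ 62/28 mod 97. 28⁻¹ ≡ 52 (mod 97) since 28·52 = 1456 ≡ 1, so λ ≡ 23.
  x = λ² - 68 - 96 = 529 - 164 ≡ 74; y = λ·(68 - 74) - 40 ≡ 16. → (74, 16)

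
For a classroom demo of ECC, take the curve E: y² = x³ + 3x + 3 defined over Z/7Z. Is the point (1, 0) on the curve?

yes

y² = 0² ≡ 0; x³ + 3x + 3 = 7 ≡ 0 (mod 7). 0 = 0.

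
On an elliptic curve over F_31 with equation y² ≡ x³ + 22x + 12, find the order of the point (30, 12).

11

2P: tangent at (30, 12): λ = (3·30² + 22)/(2·12) ≡ 25/24. 24⁻¹ ≡ 22 (mod 31) since 24·22 = 528 ≡ 1, so λ ≡ 25·22 ≡ 23.
  x = λ² - 30 - 30 = 529 - 60 ≡ 4; y = λ·(30 - 4) - 12 ≡ 28. → (4, 28)
3P: (4, 28) + (30, 12). λ = (12 - 28)/(30 - 4) ≡ 15/26 mod 31. 26⁻¹ ≡ 6 (mod 31) since 26·6 = 156 ≡ 1, so λ ≡ 28.
  x = λ² - 4 - 30 = 784 - 34 ≡ 6; y = λ·(4 - 6) - 28 ≡ 9. → (6, 9)
4P: (6, 9) + (30, 12). λ = (12 - 9)/(30 - 6) ≡ 3/24 mod 31. 24⁻¹ ≡ 22 (mod 31), so λ ≡ 4.
  x = λ² - 6 - 30 = 16 - 36 ≡ 11; y = λ·(6 - 11) - 9 ≡ 2. → (11, 2)
5P: (11, 2) + (30, 12). λ = (12 - 2)/(30 - 11) ≡ 10/19 mod 31. 19⁻¹ ≡ 18 (mod 31) since 19·18 = 342 ≡ 1, so λ ≡ 25.
  x = λ² - 11 - 30 = 625 - 41 ≡ 26; y = λ·(11 - 26) - 2 ≡ 26. → (26, 26)
6P: (26, 26) + (30, 12). λ = (12 - 26)/(30 - 26) ≡ 17/4 mod 31. 4⁻¹ ≡ 8 (mod 31), so λ ≡ 12.
  x = λ² - 26 - 30 = 144 - 56 ≡ 26; y = λ·(26 - 26) - 26 ≡ 5. → (26, 5)
7P: (26, 5) + (30, 12). λ = (12 - 5)/(30 - 26) ≡ 7/4 mod 31. 4⁻¹ ≡ 8 (mod 31), so λ ≡ 25.
  x = λ² - 26 - 30 = 625 - 56 ≡ 11; y = λ·(26 - 11) - 5 ≡ 29. → (11, 29)
8P: (11, 29) + (30, 12). λ = (12 - 29)/(30 - 11) ≡ 14/19 mod 31. 19⁻¹ ≡ 18 (mod 31) since 19·18 = 342 ≡ 1, so λ ≡ 4.
  x = λ² - 11 - 30 = 16 - 41 ≡ 6; y = λ·(11 - 6) - 29 ≡ 22. → (6, 22)
9P: (6, 22) + (30, 12). λ = (12 - 22)/(30 - 6) ≡ 21/24 mod 31. 24⁻¹ ≡ 22 (mod 31), so λ ≡ 28.
  x = λ² - 6 - 30 = 784 - 36 ≡ 4; y = λ·(6 - 4) - 22 ≡ 3. → (4, 3)
10P: (4, 3) + (30, 12). λ = (12 - 3)/(30 - 4) ≡ 9/26 mod 31. 26⁻¹ ≡ 6 (mod 31), so λ ≡ 23.
  x = λ² - 4 - 30 = 529 - 34 ≡ 30; y = λ·(4 - 30) - 3 ≡ 19. → (30, 19)
11P: (30, 19) + (30, 12): same x and y₁ ≡ -y₂, so the sum is 𝒪.
11P = 𝒪, so the order is 11.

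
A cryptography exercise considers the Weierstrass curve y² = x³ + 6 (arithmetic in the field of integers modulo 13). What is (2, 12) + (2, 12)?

tangent at (2, 12): λ = (3·2² + 0)/(2·12) ≡ 12/11. 11⁻¹ ≡ 6 (mod 13) since 11·6 = 66 ≡ 1, so λ ≡ 12·6 ≡ 7.
  x = λ² - 2 - 2 = 49 - 4 ≡ 6; y = λ·(2 - 6) - 12 ≡ 12. → (6, 12)

(6, 12)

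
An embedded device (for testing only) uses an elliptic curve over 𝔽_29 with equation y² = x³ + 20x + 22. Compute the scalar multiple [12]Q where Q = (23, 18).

(23, 18)

Double-and-add on 12 = (1100)₂. Start with Q = (23, 18) for the leading 1-bit.
double: tangent at (23, 18): λ = (3·23² + 20)/(2·18) ≡ 12/7. 7⁻¹ ≡ 25 (mod 29), so λ ≡ 12·25 ≡ 10.
  x = λ² - 23 - 23 = 100 - 46 ≡ 25; y = λ·(23 - 25) - 18 ≡ 20. → (25, 20)
add Q: (25, 20) + (23, 18). λ = (18 - 20)/(23 - 25) ≡ 27/27 mod 29. 27⁻¹ ≡ 14 (mod 29), so λ ≡ 1.
  x = λ² - 25 - 23 = 1 - 48 ≡ 11; y = λ·(25 - 11) - 20 ≡ 23. → (11, 23)
double: tangent at (11, 23): λ = (3·11² + 20)/(2·23) ≡ 6/17. 17⁻¹ ≡ 12 (mod 29), so λ ≡ 6·12 ≡ 14.
  x = λ² - 11 - 11 = 196 - 22 ≡ 0; y = λ·(11 - 0) - 23 ≡ 15. → (0, 15)
double: tangent at (0, 15): λ = (3·0² + 20)/(2·15) ≡ 20/1. 1⁻¹ ≡ 1 (mod 29), so λ ≡ 20·1 ≡ 20.
  x = λ² - 0 - 0 = 400 - 0 ≡ 23; y = λ·(0 - 23) - 15 ≡ 18. → (23, 18)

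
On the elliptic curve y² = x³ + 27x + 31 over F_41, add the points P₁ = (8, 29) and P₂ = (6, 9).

(4, 11)

(8, 29) + (6, 9). λ = (9 - 29)/(6 - 8) ≡ 21/39 mod 41. 39⁻¹ ≡ 20 (mod 41), so λ ≡ 10.
  x = λ² - 8 - 6 = 100 - 14 ≡ 4; y = λ·(8 - 4) - 29 ≡ 11. → (4, 11)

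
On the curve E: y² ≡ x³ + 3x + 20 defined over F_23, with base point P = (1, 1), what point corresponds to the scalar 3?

Repeated addition: build up to 3P.
2P: tangent at (1, 1): λ = (3·1² + 3)/(2·1) ≡ 6/2. 2⁻¹ ≡ 12 (mod 23), so λ ≡ 6·12 ≡ 3.
  x = λ² - 1 - 1 = 9 - 2 ≡ 7; y = λ·(1 - 7) - 1 ≡ 4. → (7, 4)
3P: (7, 4) + (1, 1). λ = (1 - 4)/(1 - 7) ≡ 20/17 mod 23. 17⁻¹ ≡ 19 (mod 23) since 17·19 = 323 ≡ 1, so λ ≡ 12.
  x = λ² - 7 - 1 = 144 - 8 ≡ 21; y = λ·(7 - 21) - 4 ≡ 12. → (21, 12)

(21, 12)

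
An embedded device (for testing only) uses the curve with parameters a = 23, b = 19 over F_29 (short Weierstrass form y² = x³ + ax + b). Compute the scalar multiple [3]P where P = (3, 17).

(6, 24)

Repeated addition: build up to 3P.
2P: tangent at (3, 17): λ = (3·3² + 23)/(2·17) ≡ 21/5. 5⁻¹ ≡ 6 (mod 29) since 5·6 = 30 ≡ 1, so λ ≡ 21·6 ≡ 10.
  x = λ² - 3 - 3 = 100 - 6 ≡ 7; y = λ·(3 - 7) - 17 ≡ 1. → (7, 1)
3P: (7, 1) + (3, 17). λ = (17 - 1)/(3 - 7) ≡ 16/25 mod 29. 25⁻¹ ≡ 7 (mod 29), so λ ≡ 25.
  x = λ² - 7 - 3 = 625 - 10 ≡ 6; y = λ·(7 - 6) - 1 ≡ 24. → (6, 24)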